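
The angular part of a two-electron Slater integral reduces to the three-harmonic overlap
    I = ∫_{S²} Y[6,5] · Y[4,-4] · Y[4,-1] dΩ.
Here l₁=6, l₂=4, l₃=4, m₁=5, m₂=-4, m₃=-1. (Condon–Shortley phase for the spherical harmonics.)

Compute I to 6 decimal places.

Checks pass: Σm=0; 14 even; l₃=4∈[2,10].
(2·6+1)(2·4+1)(2·4+1) = 1053
Δ: 6! 6! 2! / 15! → 1/1261260
sum: t=2:+1/4608 t=3:−1/1296 t=4:+1/4608 = -7/20736
3j²(6 4 4; 0 0 0) = Δ·Π!·Σ² = 20/1287  (sign -1)
sum: t=0:+1/172800 = 1/172800
3j²(6 4 4; 5 -4 -1) = Δ·Π!·Σ² = 2/65  (sign -1)
combine: 4πI² = 1053·20/1287·2/65 = 72/143
take √, sign +1: I = 0.20016738

0.200167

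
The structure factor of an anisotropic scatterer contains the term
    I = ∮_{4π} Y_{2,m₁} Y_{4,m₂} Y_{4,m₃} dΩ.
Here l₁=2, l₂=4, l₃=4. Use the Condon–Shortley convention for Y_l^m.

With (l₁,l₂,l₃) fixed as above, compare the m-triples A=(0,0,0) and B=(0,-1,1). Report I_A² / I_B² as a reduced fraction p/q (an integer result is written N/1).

Shared (l₁,l₂,l₃)=(2,4,4): N and (l;000)² cancel in I_A²/I_B².
A: Δ = 2!·2!·6!/11! = 1/13860; Racah Σ t=0..2: t=0:+1/192 t=1:−1/36 t=2:+1/192 = -5/288; ⇒ 3j(2 4 4; 0 0 0)² = 20/693, sgn -1
B: Δ = 2!·2!·6!/11! = 1/13860; Racah Σ t=0..2: t=0:+1/144 t=1:−1/48 t=2:+1/480 = -17/1440; ⇒ 3j(2 4 4; 0 -1 1)² = 289/13860, sgn +1
I_A²/I_B² = (20/693)/(289/13860) = 400/289

400/289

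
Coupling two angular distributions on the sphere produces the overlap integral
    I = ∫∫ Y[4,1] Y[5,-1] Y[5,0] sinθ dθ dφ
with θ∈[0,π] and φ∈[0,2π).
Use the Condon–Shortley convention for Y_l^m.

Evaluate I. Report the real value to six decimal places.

Rules hold: Σm=0, L=14 even, 1≤5≤9.
N = 9·11·11 = 1089
Δ = 4!·4!·6!/15! = 1/3153150
Racah Σ t=0..4: t=0:+1/69120 t=1:−1/1728 t=2:+1/576 t=3:−1/1728 t=4:+1/69120 = 7/11520
⇒ 3j(4 5 5; 0 0 0)² = 2/143, sgn -1
Racah Σ t=0..3: t=0:+1/6912 t=1:−1/864 t=2:+1/1152 t=3:−1/17280 = -7/34560
⇒ 3j(4 5 5; 1 -1 0)² = 1/429, sgn +1
4πI² = N·(3j₀)²·(3jₘ)² = 6/169
I = -1·√(0.035503/4π) = -0.05315295

-0.053153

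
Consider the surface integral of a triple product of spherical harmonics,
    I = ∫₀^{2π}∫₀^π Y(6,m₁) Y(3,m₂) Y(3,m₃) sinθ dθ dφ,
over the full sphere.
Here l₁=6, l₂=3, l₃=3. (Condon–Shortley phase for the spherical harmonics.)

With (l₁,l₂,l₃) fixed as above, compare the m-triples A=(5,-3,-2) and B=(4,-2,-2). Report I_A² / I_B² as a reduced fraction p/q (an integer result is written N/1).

Same 6,3,3: normalisation and zero-m 3j drop out of the ratio.
A: Δ: 6! 6! 0! / 13! → 1/12012; sum: t=0:+1/86400 = 1/86400; 3j²(6 3 3; 5 -3 -2) = Δ·Π!·Σ² = 1/26  (sign -1)
B: Δ: 6! 6! 0! / 13! → 1/12012; sum: t=1:−1/14400 = -1/14400; 3j²(6 3 3; 4 -2 -2) = Δ·Π!·Σ² = 6/143  (sign +1)
I_A²/I_B² = (1/26)/(6/143) = 11/12

11/12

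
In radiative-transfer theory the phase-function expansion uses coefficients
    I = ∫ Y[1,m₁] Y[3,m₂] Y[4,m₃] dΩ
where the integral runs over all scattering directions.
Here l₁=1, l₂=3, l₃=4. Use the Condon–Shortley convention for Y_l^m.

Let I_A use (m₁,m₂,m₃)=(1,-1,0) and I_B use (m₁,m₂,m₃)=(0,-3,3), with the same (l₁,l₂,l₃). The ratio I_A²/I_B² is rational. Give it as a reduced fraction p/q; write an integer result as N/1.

Shared (l₁,l₂,l₃)=(1,3,4): N and (l;000)² cancel in I_A²/I_B².
A: Δ = 0!·2!·6!/9! = 1/252; Racah Σ t=0..0: t=0:+1/96 = 1/96; ⇒ 3j(1 3 4; 1 -1 0)² = 1/42, sgn +1
B: Δ = 0!·2!·6!/9! = 1/252; Racah Σ t=0..0: t=0:+1/720 = 1/720; ⇒ 3j(1 3 4; 0 -3 3)² = 1/36, sgn -1
I_A²/I_B² = (1/42)/(1/36) = 6/7

6/7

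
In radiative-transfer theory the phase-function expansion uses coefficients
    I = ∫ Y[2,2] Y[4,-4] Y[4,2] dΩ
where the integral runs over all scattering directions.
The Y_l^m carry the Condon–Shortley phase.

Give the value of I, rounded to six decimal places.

Checks pass: Σm=0; 10 even; l₃=4∈[2,6].
(2·2+1)(2·4+1)(2·4+1) = 405
Δ: 2! 2! 6! / 11! → 1/13860
sum: t=0:+1/192 t=1:−1/36 t=2:+1/192 = -5/288
3j²(2 4 4; 0 0 0) = Δ·Π!·Σ² = 20/693  (sign -1)
sum: t=0:+1/2880 = 1/2880
3j²(2 4 4; 2 -4 2) = Δ·Π!·Σ² = 2/165  (sign +1)
combine: 4πI² = 405·20/693·2/165 = 120/847
take √, sign -1: I = -0.10618031

-0.106180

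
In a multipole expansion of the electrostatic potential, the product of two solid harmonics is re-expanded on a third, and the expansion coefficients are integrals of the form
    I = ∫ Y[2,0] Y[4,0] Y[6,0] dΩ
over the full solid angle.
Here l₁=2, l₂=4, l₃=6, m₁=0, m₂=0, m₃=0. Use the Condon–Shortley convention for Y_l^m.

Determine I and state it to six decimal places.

0.238565

Rules hold: Σm=0, L=12 even, 2≤6≤6.
N = 5·9·13 = 585
Δ = 0!·4!·8!/13! = 1/6435
Racah Σ t=0..0: t=0:+1/2304 = 1/2304
⇒ 3j(2 4 6; 0 0 0)² = 5/143, sgn +1
(m-triple is (0,0,0) — same symbol as above.)
4πI² = N·(3j₀)²·(3jₘ)² = 1125/1573
I = +1·√(0.715194/4π) = 0.23856513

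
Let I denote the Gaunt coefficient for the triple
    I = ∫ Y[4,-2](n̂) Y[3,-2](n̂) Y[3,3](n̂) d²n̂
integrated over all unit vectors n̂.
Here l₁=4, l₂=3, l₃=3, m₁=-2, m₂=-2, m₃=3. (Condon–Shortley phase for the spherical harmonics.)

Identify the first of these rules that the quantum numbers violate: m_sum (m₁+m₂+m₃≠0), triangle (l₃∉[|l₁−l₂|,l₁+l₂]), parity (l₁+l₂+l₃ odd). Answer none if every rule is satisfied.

azimuthal sum: -2 − 2 + 3 = -1  ✗
1 ≤ 3 ≤ 7 (triangle on l)
L = 4 + 3 + 3 = 10 (even)

m_sum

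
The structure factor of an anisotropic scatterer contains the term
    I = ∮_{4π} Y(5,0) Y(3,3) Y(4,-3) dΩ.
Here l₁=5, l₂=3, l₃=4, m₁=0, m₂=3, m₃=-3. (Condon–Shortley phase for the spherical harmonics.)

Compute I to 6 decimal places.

-0.098140

Rules hold: Σm=0, L=12 even, 2≤4≤8.
N = 11·7·9 = 693
Δ = 4!·6!·2!/13! = 1/180180
Racah Σ t=1..3: t=1:−1/576 t=2:+1/144 t=3:−1/576 = 1/288
⇒ 3j(5 3 4; 0 0 0)² = 20/1001, sgn +1
Racah Σ t=4..4: t=4:+1/5760 = 1/5760
⇒ 3j(5 3 4; 0 3 -3)² = 5/572, sgn -1
4πI² = N·(3j₀)²·(3jₘ)² = 225/1859
I = -1·√(0.121033/4π) = -0.09814013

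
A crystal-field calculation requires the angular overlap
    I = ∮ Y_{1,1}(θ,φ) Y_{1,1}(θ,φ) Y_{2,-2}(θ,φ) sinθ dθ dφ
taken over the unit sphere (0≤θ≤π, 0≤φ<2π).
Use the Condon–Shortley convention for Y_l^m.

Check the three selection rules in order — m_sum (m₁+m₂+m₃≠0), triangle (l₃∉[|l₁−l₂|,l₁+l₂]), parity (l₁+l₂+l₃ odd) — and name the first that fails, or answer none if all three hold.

none

m₁+m₂+m₃ = 1 + 1 − 2 = 0  ✓
triangle: |1−1|=0 ≤ l₃=2 ≤ 1+1=2  ✓
parity: l₁+l₂+l₃ = 4 is even  ✓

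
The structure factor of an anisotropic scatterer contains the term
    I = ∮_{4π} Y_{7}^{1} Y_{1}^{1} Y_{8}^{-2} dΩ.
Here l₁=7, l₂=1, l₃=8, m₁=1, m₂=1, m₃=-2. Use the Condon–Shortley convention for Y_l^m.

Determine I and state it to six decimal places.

Rules hold: Σm=0, L=16 even, 6≤8≤8.
N = 15·3·17 = 765
Δ = 0!·14!·2!/17! = 1/2040
Racah Σ t=0..0: t=0:+1/25401600 = 1/25401600
⇒ 3j(7 1 8; 0 0 0)² = 8/255, sgn +1
Racah Σ t=0..0: t=0:+1/58060800 = 1/58060800
⇒ 3j(7 1 8; 1 1 -2)² = 3/136, sgn +1
4πI² = N·(3j₀)²·(3jₘ)² = 9/17
I = +1·√(0.529412/4π) = 0.20525411

0.205254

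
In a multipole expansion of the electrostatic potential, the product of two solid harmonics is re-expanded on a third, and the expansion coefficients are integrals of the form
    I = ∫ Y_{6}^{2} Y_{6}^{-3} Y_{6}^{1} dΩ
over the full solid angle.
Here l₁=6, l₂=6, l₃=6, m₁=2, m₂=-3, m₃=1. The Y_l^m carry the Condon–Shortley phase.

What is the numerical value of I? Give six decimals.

-0.055657

Checks pass: Σm=0; 18 even; l₃=6∈[0,12].
(2·6+1)(2·6+1)(2·6+1) = 2197
Δ: 6! 6! 6! / 19! → 1/325909584
sum: t=0:+1/373248000 t=1:−1/1728000 t=2:+1/110592 t=3:−1/46656 t=4:+1/110592 t=5:−1/1728000 t=6:+1/373248000 = -7/1555200
3j²(6 6 6; 0 0 0) = Δ·Π!·Σ² = 400/46189  (sign -1)
sum: t=0:+1/1244160 t=1:−1/207360 t=2:+1/276480 t=3:−1/3110400 = -1/1382400
3j²(6 6 6; 2 -3 1) = Δ·Π!·Σ² = 189/92378  (sign +1)
combine: 4πI² = 2197·400/46189·189/92378 = 491400/12623809
take √, sign -1: I = -0.05565670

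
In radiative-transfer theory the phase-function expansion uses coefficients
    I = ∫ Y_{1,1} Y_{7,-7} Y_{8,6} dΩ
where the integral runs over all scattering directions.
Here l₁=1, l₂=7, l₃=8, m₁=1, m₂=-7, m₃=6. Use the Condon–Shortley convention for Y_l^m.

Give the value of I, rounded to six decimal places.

Rules hold: Σm=0, L=16 even, 6≤8≤8.
N = 3·15·17 = 765
Δ = 0!·2!·14!/17! = 1/2040
Racah Σ t=0..0: t=0:+1/25401600 = 1/25401600
⇒ 3j(1 7 8; 0 0 0)² = 8/255, sgn +1
Racah Σ t=0..0: t=0:+1/174356582400 = 1/174356582400
⇒ 3j(1 7 8; 1 -7 6)² = 1/2040, sgn +1
4πI² = N·(3j₀)²·(3jₘ)² = 1/85
I = +1·√(0.0117647/4π) = 0.03059748

0.030597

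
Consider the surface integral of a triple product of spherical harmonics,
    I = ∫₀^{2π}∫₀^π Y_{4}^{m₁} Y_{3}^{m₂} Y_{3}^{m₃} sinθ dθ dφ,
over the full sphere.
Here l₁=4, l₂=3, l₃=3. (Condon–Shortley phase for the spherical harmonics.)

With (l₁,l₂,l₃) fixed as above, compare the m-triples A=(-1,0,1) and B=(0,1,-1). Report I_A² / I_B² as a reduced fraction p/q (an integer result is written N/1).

l's match ⇒ only the (l;m) 3-j factors differ between A and B.
A: triangle coeff Δ(4,3,3) = 1/34650; Σ_t [1,3]: t=1:−1/288 t=2:+1/24 t=3:−1/48 = 5/288; (3j)²=5/462 [(4 3 3; -1 0 1)], sign=+1
B: triangle coeff Δ(4,3,3) = 1/34650; Σ_t [2,4]: t=2:+1/32 t=3:−1/36 t=4:+1/1152 = 5/1152; (3j)²=1/1386 [(4 3 3; 0 1 -1)], sign=+1
I_A²/I_B² = (5/462)/(1/1386) = 15/1

15/1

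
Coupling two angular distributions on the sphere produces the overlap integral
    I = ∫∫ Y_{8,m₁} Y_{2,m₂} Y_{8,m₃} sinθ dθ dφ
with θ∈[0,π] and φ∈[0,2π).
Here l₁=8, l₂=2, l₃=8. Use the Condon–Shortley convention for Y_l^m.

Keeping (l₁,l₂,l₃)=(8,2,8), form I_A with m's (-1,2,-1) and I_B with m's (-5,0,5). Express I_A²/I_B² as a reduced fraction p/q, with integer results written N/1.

Same 8,2,8: normalisation and zero-m 3j drop out of the ratio.
A: Δ: 2! 14! 2! / 19! → 1/348840; sum: t=2:+1/101606400 = 1/101606400; 3j²(8 2 8; -1 2 -1) = Δ·Π!·Σ² = 36/1615  (sign -1)
B: Δ: 2! 14! 2! / 19! → 1/348840; sum: t=0:+1/24908083200 t=1:−1/958003200 t=2:+1/958003200 = 1/24908083200; 3j²(8 2 8; -5 0 5) = Δ·Π!·Σ² = 1/38760  (sign -1)
I_A²/I_B² = (36/1615)/(1/38760) = 864/1

864/1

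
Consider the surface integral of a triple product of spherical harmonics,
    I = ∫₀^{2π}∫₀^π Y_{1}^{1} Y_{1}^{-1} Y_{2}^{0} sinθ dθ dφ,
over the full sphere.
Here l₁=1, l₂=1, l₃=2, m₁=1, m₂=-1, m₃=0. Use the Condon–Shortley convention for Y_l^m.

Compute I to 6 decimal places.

0.126157

Checks pass: Σm=0; 4 even; l₃=2∈[0,2].
(2·1+1)(2·1+1)(2·2+1) = 45
Δ: 0! 2! 2! / 5! → 1/30
sum: t=0:+1/1 = 1/1
3j²(1 1 2; 0 0 0) = Δ·Π!·Σ² = 2/15  (sign +1)
sum: t=0:+1/4 = 1/4
3j²(1 1 2; 1 -1 0) = Δ·Π!·Σ² = 1/30  (sign +1)
combine: 4πI² = 45·2/15·1/30 = 1/5
take √, sign +1: I = 0.12615663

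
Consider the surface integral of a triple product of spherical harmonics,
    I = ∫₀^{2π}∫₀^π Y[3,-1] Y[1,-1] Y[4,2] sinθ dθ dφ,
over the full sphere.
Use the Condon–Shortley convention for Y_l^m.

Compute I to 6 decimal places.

0.238414

Checks pass: Σm=0; 8 even; l₃=4∈[2,4].
(2·3+1)(2·1+1)(2·4+1) = 189
Δ: 0! 6! 2! / 9! → 1/252
sum: t=0:+1/36 = 1/36
3j²(3 1 4; 0 0 0) = Δ·Π!·Σ² = 4/63  (sign +1)
sum: t=0:+1/96 = 1/96
3j²(3 1 4; -1 -1 2) = Δ·Π!·Σ² = 5/84  (sign +1)
combine: 4πI² = 189·4/63·5/84 = 5/7
take √, sign +1: I = 0.23841361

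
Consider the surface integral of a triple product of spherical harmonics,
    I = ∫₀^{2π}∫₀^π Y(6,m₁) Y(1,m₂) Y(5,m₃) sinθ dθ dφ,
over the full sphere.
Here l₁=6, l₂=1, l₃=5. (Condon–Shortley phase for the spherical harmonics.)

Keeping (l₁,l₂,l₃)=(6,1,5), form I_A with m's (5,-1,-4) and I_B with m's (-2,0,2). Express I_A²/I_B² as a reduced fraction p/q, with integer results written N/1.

Same 6,1,5: normalisation and zero-m 3j drop out of the ratio.
A: Δ: 2! 10! 0! / 13! → 1/858; sum: t=0:+1/725760 = 1/725760; 3j²(6 1 5; 5 -1 -4) = Δ·Π!·Σ² = 5/78  (sign -1)
B: Δ: 2! 10! 0! / 13! → 1/858; sum: t=1:−1/30240 = -1/30240; 3j²(6 1 5; -2 0 2) = Δ·Π!·Σ² = 16/429  (sign +1)
I_A²/I_B² = (5/78)/(16/429) = 55/32

55/32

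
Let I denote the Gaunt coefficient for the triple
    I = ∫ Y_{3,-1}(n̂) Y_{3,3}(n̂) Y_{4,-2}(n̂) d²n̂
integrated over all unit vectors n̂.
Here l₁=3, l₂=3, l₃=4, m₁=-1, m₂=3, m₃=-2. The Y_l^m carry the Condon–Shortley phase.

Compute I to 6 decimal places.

-0.188451

m-sum 0 ✓  L=10 even ✓  0≤4≤6 ✓
Π(2lᵢ+1) = 7×7×9 = 441
triangle coeff Δ(3,3,4) = 1/34650
Σ_t [0,2]: t=0:+1/72 t=1:−1/16 t=2:+1/72 = -5/144
(3j)²=2/77 [(3 3 4; 0 0 0)], sign=-1
Σ_t [2,2]: t=2:+1/192 = 1/192
(3j)²=3/77 [(3 3 4; -1 3 -2)], sign=+1
⇒ 4πI² = 54/121
I = (-1)√(54/121/(4π)) = -0.18845135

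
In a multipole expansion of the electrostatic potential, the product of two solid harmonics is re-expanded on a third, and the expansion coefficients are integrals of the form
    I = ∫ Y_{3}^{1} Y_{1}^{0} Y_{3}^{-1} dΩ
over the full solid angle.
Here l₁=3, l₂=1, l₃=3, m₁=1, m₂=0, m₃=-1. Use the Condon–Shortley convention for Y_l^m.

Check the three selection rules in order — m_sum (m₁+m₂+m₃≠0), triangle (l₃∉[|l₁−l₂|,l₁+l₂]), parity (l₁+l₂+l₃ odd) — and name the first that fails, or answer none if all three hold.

parity

azimuthal sum: 1 + 0 − 1 = 0  ✓
2 ≤ 3 ≤ 4 (triangle on l)  ✓
L = 3 + 1 + 3 = 7 (odd)  ✗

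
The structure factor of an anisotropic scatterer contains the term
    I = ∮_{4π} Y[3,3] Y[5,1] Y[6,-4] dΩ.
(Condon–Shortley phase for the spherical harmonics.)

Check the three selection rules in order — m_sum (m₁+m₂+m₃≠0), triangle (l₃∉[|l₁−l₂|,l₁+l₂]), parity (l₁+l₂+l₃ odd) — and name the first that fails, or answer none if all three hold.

azimuthal sum: 3 + 1 − 4 = 0  ✓
2 ≤ 6 ≤ 8 (triangle on l)  ✓
L = 3 + 5 + 6 = 14 (even)  ✓

none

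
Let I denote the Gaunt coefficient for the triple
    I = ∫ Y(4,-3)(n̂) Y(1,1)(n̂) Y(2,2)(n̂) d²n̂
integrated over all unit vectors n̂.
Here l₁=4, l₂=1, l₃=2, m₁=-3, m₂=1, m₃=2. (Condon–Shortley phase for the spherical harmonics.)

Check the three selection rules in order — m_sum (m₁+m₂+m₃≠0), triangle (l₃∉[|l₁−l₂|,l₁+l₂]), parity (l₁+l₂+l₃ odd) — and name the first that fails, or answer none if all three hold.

m₁+m₂+m₃ = -3 + 1 + 2 = 0  ✓
triangle: |4−1|=3 ≤ l₃=2 ≤ 4+1=5  ✗
parity: l₁+l₂+l₃ = 7 is odd

triangle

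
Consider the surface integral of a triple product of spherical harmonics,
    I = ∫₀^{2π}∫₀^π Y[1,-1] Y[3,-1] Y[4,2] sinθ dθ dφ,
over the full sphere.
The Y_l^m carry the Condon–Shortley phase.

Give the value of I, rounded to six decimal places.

0.238414

Rules hold: Σm=0, L=8 even, 2≤4≤4.
N = 3·7·9 = 189
Δ = 0!·2!·6!/9! = 1/252
Racah Σ t=0..0: t=0:+1/36 = 1/36
⇒ 3j(1 3 4; 0 0 0)² = 4/63, sgn +1
Racah Σ t=0..0: t=0:+1/96 = 1/96
⇒ 3j(1 3 4; -1 -1 2)² = 5/84, sgn +1
4πI² = N·(3j₀)²·(3jₘ)² = 5/7
I = +1·√(0.714286/4π) = 0.23841361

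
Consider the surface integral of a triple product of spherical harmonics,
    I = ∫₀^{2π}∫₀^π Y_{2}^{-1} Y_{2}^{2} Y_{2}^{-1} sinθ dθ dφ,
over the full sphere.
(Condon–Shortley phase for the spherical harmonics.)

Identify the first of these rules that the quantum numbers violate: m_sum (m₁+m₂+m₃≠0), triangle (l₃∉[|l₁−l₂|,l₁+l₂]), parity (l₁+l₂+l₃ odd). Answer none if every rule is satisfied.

none

Σmᵢ = 0  ✓
l₃∈[|l₁−l₂|,l₁+l₂]=[0,4], have l₃=2  ✓
Σlᵢ = 6 ⇒ even  ✓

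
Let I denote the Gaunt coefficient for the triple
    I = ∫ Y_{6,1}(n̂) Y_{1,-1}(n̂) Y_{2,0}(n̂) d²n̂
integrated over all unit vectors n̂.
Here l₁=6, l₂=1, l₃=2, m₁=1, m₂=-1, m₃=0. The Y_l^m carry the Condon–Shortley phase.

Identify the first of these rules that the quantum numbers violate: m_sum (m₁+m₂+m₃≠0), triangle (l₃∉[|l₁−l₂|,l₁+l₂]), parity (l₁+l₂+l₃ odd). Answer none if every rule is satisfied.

triangle

m₁+m₂+m₃ = 1 − 1 + 0 = 0  ✓
triangle: |6−1|=5 ≤ l₃=2 ≤ 6+1=7  ✗
parity: l₁+l₂+l₃ = 9 is odd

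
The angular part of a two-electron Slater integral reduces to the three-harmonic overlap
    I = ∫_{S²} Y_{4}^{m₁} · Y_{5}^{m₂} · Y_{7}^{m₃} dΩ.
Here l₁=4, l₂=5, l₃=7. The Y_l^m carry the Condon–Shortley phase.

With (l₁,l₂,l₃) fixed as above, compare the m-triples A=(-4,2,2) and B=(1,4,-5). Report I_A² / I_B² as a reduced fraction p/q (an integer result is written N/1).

5488/2673

Shared (l₁,l₂,l₃)=(4,5,7): N and (l;000)² cancel in I_A²/I_B².
A: Δ = 2!·6!·8!/17! = 1/6126120; Racah Σ t=2..2: t=2:+1/1036800 = 1/1036800; ⇒ 3j(4 5 7; -4 2 2)² = 98/12155, sgn -1
B: Δ = 2!·6!·8!/17! = 1/6126120; Racah Σ t=1..2: t=1:−1/1935360 t=2:+1/1209600 = 1/3225600; ⇒ 3j(4 5 7; 1 4 -5)² = 243/61880, sgn +1
I_A²/I_B² = (98/12155)/(243/61880) = 5488/2673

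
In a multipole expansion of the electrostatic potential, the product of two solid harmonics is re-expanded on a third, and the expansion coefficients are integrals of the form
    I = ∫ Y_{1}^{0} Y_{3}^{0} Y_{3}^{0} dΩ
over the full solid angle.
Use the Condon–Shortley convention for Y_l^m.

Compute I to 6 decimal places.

0.000000

L=7 odd ⇒ parity kills the (l;000) factor ⇒ I = 0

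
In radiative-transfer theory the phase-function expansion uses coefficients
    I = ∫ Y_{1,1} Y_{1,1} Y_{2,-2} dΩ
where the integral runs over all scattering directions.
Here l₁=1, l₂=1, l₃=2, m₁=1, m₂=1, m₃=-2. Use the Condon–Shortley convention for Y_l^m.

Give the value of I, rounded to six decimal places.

0.309019

m-sum 0 ✓  L=4 even ✓  0≤2≤2 ✓
Π(2lᵢ+1) = 3×3×5 = 45
triangle coeff Δ(1,1,2) = 1/30
Σ_t [0,0]: t=0:+1/1 = 1/1
(3j)²=2/15 [(1 1 2; 0 0 0)], sign=+1
Σ_t [0,0]: t=0:+1/4 = 1/4
(3j)²=1/5 [(1 1 2; 1 1 -2)], sign=+1
⇒ 4πI² = 6/5
I = (+1)√(6/5/(4π)) = 0.30901936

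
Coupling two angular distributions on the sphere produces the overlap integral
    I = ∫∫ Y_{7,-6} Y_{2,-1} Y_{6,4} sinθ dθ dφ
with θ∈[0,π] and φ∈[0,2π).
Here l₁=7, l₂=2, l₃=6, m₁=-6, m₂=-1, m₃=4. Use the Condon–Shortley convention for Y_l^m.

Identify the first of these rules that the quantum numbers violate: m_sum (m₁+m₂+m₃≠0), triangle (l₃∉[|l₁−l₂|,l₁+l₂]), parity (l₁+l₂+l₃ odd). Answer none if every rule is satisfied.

m_sum

m₁+m₂+m₃ = -6 − 1 + 4 = -3  ✗
triangle: |7−2|=5 ≤ l₃=6 ≤ 7+2=9
parity: l₁+l₂+l₃ = 15 is odd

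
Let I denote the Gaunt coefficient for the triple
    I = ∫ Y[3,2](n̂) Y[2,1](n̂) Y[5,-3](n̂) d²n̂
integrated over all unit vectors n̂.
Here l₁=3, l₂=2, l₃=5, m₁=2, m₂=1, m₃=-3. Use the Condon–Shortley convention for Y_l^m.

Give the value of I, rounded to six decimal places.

-0.253584

Rules hold: Σm=0, L=10 even, 1≤5≤5.
N = 7·5·11 = 385
Δ = 0!·6!·4!/11! = 1/2310
Racah Σ t=0..0: t=0:+1/144 = 1/144
⇒ 3j(3 2 5; 0 0 0)² = 10/231, sgn -1
Racah Σ t=0..0: t=0:+1/720 = 1/720
⇒ 3j(3 2 5; 2 1 -3)² = 8/165, sgn +1
4πI² = N·(3j₀)²·(3jₘ)² = 80/99
I = -1·√(0.808081/4π) = -0.25358436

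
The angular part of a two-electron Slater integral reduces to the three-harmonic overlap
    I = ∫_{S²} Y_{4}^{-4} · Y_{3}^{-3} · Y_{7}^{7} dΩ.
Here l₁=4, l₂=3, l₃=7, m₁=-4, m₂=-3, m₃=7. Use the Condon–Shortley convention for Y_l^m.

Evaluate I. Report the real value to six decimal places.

-0.369241

Checks pass: Σm=0; 14 even; l₃=7∈[1,7].
(2·4+1)(2·3+1)(2·7+1) = 945
Δ: 0! 8! 6! / 15! → 1/45045
sum: t=0:+1/20736 = 1/20736
3j²(4 3 7; 0 0 0) = Δ·Π!·Σ² = 35/1287  (sign -1)
sum: t=0:+1/29030400 = 1/29030400
3j²(4 3 7; -4 -3 7) = Δ·Π!·Σ² = 1/15  (sign +1)
combine: 4πI² = 945·35/1287·1/15 = 245/143
take √, sign -1: I = -0.36924115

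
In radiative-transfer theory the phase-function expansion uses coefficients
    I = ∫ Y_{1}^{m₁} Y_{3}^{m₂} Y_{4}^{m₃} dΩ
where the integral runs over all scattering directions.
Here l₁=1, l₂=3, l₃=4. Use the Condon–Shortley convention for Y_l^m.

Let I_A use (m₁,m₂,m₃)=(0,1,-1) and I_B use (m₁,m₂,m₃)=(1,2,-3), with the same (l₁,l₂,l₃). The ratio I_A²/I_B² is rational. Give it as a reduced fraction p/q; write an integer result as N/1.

Same 1,3,4: normalisation and zero-m 3j drop out of the ratio.
A: Δ: 0! 2! 6! / 9! → 1/252; sum: t=0:+1/48 = 1/48; 3j²(1 3 4; 0 1 -1) = Δ·Π!·Σ² = 5/84  (sign -1)
B: Δ: 0! 2! 6! / 9! → 1/252; sum: t=0:+1/240 = 1/240; 3j²(1 3 4; 1 2 -3) = Δ·Π!·Σ² = 1/12  (sign -1)
I_A²/I_B² = (5/84)/(1/12) = 5/7

5/7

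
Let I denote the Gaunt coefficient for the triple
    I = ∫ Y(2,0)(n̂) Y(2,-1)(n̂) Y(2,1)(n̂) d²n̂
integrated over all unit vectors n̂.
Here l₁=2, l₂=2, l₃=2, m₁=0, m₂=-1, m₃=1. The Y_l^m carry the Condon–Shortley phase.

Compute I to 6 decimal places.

Rules hold: Σm=0, L=6 even, 0≤2≤4.
N = 5·5·5 = 125
Δ = 2!·2!·2!/7! = 1/630
Racah Σ t=0..2: t=0:+1/8 t=1:−1/1 t=2:+1/8 = -3/4
⇒ 3j(2 2 2; 0 0 0)² = 2/35, sgn -1
Racah Σ t=0..1: t=0:+1/4 t=1:−1/2 = -1/4
⇒ 3j(2 2 2; 0 -1 1)² = 1/70, sgn +1
4πI² = N·(3j₀)²·(3jₘ)² = 5/49
I = -1·√(0.102041/4π) = -0.09011188

-0.090112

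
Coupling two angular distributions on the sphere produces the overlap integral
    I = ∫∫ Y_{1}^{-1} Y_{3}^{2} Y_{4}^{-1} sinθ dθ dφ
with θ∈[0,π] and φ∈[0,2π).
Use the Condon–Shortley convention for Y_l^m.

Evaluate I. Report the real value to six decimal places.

-0.106622

Checks pass: Σm=0; 8 even; l₃=4∈[2,4].
(2·1+1)(2·3+1)(2·4+1) = 189
Δ: 0! 2! 6! / 9! → 1/252
sum: t=0:+1/36 = 1/36
3j²(1 3 4; 0 0 0) = Δ·Π!·Σ² = 4/63  (sign +1)
sum: t=0:+1/240 = 1/240
3j²(1 3 4; -1 2 -1) = Δ·Π!·Σ² = 1/84  (sign -1)
combine: 4πI² = 189·4/63·1/84 = 1/7
take √, sign -1: I = -0.10662181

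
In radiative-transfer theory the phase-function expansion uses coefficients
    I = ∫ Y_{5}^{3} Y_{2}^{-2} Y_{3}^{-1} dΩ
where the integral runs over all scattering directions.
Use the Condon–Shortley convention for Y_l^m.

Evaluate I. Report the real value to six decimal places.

Rules hold: Σm=0, L=10 even, 3≤3≤7.
N = 11·5·7 = 385
Δ = 4!·6!·0!/11! = 1/2310
Racah Σ t=2..2: t=2:+1/144 = 1/144
⇒ 3j(5 2 3; 0 0 0)² = 10/231, sgn -1
Racah Σ t=0..0: t=0:+1/1152 = 1/1152
⇒ 3j(5 2 3; 3 -2 -1)² = 1/33, sgn +1
4πI² = N·(3j₀)²·(3jₘ)² = 50/99
I = -1·√(0.505051/4π) = -0.20047604

-0.200476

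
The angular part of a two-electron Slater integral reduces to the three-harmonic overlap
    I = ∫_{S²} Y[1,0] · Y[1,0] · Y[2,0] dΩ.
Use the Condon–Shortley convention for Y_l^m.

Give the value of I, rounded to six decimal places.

Rules hold: Σm=0, L=4 even, 0≤2≤2.
N = 3·3·5 = 45
Δ = 0!·2!·2!/5! = 1/30
Racah Σ t=0..0: t=0:+1/1 = 1/1
⇒ 3j(1 1 2; 0 0 0)² = 2/15, sgn +1
(m-triple is (0,0,0) — same symbol as above.)
4πI² = N·(3j₀)²·(3jₘ)² = 4/5
I = +1·√(0.8/4π) = 0.25231325

0.252313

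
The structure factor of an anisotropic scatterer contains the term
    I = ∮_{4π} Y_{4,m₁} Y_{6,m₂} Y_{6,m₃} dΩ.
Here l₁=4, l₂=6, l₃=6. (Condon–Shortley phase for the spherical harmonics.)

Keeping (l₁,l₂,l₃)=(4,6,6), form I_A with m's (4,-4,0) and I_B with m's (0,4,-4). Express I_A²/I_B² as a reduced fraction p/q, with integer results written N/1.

Same 4,6,6: normalisation and zero-m 3j drop out of the ratio.
A: Δ: 4! 4! 8! / 17! → 1/15315300; sum: t=0:+1/829440 = 1/829440; 3j²(4 6 6; 4 -4 0) = Δ·Π!·Σ² = 35/2431  (sign +1)
B: Δ: 4! 4! 8! / 17! → 1/15315300; sum: t=2:+1/645120 t=3:−1/181440 t=4:+1/829440 = -1/362880; 3j²(4 6 6; 0 4 -4) = Δ·Π!·Σ² = 256/17017  (sign -1)
I_A²/I_B² = (35/2431)/(256/17017) = 245/256

245/256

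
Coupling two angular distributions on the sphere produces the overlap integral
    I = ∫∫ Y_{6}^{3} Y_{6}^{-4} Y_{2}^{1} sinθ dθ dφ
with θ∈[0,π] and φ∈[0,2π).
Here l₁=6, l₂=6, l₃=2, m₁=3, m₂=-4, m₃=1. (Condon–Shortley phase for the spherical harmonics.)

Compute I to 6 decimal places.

Rules hold: Σm=0, L=14 even, 0≤2≤12.
N = 13·13·5 = 845
Δ = 10!·2!·2!/15! = 1/90090
Racah Σ t=4..6: t=4:+1/69120 t=5:−1/14400 t=6:+1/69120 = -7/172800
⇒ 3j(6 6 2; 0 0 0)² = 14/715, sgn -1
Racah Σ t=1..2: t=1:−1/725760 t=2:+1/161280 = 1/207360
⇒ 3j(6 6 2; 3 -4 1)² = 7/286, sgn -1
4πI² = N·(3j₀)²·(3jₘ)² = 49/121
I = +1·√(0.404959/4π) = 0.17951487

0.179515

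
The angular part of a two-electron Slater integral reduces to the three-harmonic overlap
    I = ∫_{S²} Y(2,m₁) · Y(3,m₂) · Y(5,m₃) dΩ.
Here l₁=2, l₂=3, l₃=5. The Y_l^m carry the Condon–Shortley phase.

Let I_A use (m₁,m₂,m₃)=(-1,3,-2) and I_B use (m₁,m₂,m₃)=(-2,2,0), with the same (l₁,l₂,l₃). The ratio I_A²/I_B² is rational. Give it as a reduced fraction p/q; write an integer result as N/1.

7/5

Shared (l₁,l₂,l₃)=(2,3,5): N and (l;000)² cancel in I_A²/I_B².
A: Δ = 0!·4!·6!/11! = 1/2310; Racah Σ t=0..0: t=0:+1/4320 = 1/4320; ⇒ 3j(2 3 5; -1 3 -2)² = 1/330, sgn -1
B: Δ = 0!·4!·6!/11! = 1/2310; Racah Σ t=0..0: t=0:+1/2880 = 1/2880; ⇒ 3j(2 3 5; -2 2 0)² = 1/462, sgn -1
I_A²/I_B² = (1/330)/(1/462) = 7/5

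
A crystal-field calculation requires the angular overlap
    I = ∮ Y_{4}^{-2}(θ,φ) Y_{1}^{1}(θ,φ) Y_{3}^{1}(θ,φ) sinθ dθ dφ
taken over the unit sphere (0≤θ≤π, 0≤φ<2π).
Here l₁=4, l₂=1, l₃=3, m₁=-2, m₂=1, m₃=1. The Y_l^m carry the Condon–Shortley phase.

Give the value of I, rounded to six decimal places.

Checks pass: Σm=0; 8 even; l₃=3∈[3,5].
(2·4+1)(2·1+1)(2·3+1) = 189
Δ: 2! 6! 0! / 9! → 1/252
sum: t=1:−1/36 = -1/36
3j²(4 1 3; 0 0 0) = Δ·Π!·Σ² = 4/63  (sign +1)
sum: t=2:+1/96 = 1/96
3j²(4 1 3; -2 1 1) = Δ·Π!·Σ² = 5/84  (sign +1)
combine: 4πI² = 189·4/63·5/84 = 5/7
take √, sign +1: I = 0.23841361

0.238414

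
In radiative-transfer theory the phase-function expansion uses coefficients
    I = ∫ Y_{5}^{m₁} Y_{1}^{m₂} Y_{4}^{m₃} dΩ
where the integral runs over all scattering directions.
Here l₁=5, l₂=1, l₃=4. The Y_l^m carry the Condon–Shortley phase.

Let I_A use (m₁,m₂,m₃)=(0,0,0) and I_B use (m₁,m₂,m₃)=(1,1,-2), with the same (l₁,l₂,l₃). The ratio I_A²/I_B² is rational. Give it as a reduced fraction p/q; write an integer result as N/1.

25/6

Same 5,1,4: normalisation and zero-m 3j drop out of the ratio.
A: Δ: 2! 8! 0! / 11! → 1/495; sum: t=1:−1/576 = -1/576; 3j²(5 1 4; 0 0 0) = Δ·Π!·Σ² = 5/99  (sign -1)
B: Δ: 2! 8! 0! / 11! → 1/495; sum: t=2:+1/2880 = 1/2880; 3j²(5 1 4; 1 1 -2) = Δ·Π!·Σ² = 2/165  (sign +1)
I_A²/I_B² = (5/99)/(2/165) = 25/6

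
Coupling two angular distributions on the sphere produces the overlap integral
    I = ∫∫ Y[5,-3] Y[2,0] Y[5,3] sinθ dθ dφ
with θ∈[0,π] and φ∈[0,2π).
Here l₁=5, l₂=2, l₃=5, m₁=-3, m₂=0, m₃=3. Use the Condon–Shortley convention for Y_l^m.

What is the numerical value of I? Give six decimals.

m-sum 0 ✓  L=12 even ✓  3≤5≤7 ✓
Π(2lᵢ+1) = 11×5×11 = 605
triangle coeff Δ(5,2,5) = 1/38610
Σ_t [0,2]: t=0:+1/2880 t=1:−1/576 t=2:+1/2880 = -1/960
(3j)²=10/429 [(5 2 5; 0 0 0)], sign=+1
Σ_t [0,2]: t=0:+1/161280 t=1:−1/5040 t=2:+1/5760 = -1/53760
(3j)²=1/4290 [(5 2 5; -3 0 3)], sign=-1
⇒ 4πI² = 5/1521
I = (-1)√(5/1521/(4π)) = -0.01617393

-0.016174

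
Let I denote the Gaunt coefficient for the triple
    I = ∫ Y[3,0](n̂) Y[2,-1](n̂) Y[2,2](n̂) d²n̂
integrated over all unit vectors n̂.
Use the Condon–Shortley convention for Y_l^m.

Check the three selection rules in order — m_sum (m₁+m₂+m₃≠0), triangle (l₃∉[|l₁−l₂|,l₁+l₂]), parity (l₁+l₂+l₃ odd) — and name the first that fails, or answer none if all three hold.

m₁+m₂+m₃ = 0 − 1 + 2 = 1  ✗
triangle: |3−2|=1 ≤ l₃=2 ≤ 3+2=5
parity: l₁+l₂+l₃ = 7 is odd

m_sum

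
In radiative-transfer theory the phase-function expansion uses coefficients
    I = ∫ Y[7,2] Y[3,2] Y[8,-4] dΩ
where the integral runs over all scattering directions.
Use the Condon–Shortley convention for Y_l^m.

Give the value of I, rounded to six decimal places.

Checks pass: Σm=0; 18 even; l₃=8∈[4,10].
(2·7+1)(2·3+1)(2·8+1) = 1785
Δ: 2! 12! 4! / 19! → 1/5290740
sum: t=0:+1/7257600 t=1:−1/2073600 t=2:+1/7257600 = -1/4838400
3j²(7 3 8; 0 0 0) = Δ·Π!·Σ² = 252/20995  (sign -1)
sum: t=1:−1/23224320 t=2:+1/26127360 = -1/209018880
3j²(7 3 8; 2 2 -4) = Δ·Π!·Σ² = 275/1058148  (sign -1)
combine: 4πI² = 1785·252/20995·275/1058148 = 5775/1037153
take √, sign +1: I = 0.02104988

0.021050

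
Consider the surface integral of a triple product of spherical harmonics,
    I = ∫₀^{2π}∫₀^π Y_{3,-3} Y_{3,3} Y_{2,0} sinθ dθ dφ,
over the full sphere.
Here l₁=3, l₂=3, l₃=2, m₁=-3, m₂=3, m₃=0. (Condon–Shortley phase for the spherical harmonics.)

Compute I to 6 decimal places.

0.210261

Rules hold: Σm=0, L=8 even, 0≤2≤6.
N = 7·7·5 = 245
Δ = 4!·2!·2!/9! = 1/3780
Racah Σ t=1..3: t=1:−1/24 t=2:+1/4 t=3:−1/24 = 1/6
⇒ 3j(3 3 2; 0 0 0)² = 4/105, sgn +1
Racah Σ t=4..4: t=4:+1/96 = 1/96
⇒ 3j(3 3 2; -3 3 0)² = 5/84, sgn +1
4πI² = N·(3j₀)²·(3jₘ)² = 5/9
I = +1·√(0.555556/4π) = 0.21026104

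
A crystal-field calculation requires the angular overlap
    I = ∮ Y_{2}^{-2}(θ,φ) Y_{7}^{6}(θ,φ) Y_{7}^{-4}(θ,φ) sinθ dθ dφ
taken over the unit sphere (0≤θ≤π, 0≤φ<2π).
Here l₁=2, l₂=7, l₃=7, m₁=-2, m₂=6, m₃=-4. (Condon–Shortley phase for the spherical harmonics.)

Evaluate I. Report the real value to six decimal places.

-0.106948

m-sum 0 ✓  L=16 even ✓  5≤7≤9 ✓
Π(2lᵢ+1) = 5×15×15 = 1125
triangle coeff Δ(2,7,7) = 1/185640
Σ_t [0,2]: t=0:+1/2419200 t=1:−1/518400 t=2:+1/2419200 = -1/907200
(3j)²=56/3315 [(2 7 7; 0 0 0)], sign=+1
Σ_t [2,2]: t=2:+1/159667200 = 1/159667200
(3j)²=9/1190 [(2 7 7; -2 6 -4)], sign=-1
⇒ 4πI² = 540/3757
I = (-1)√(540/3757/(4π)) = -0.10694768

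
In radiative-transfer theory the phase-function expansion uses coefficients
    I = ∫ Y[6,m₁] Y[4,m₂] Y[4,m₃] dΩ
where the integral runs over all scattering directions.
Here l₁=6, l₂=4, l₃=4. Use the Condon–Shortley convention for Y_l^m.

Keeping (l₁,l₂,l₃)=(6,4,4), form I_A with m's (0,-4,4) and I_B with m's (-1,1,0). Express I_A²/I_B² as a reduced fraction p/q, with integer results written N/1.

Shared (l₁,l₂,l₃)=(6,4,4): N and (l;000)² cancel in I_A²/I_B².
A: Δ = 6!·6!·2!/15! = 1/1261260; Racah Σ t=0..0: t=0:+1/1036800 = 1/1036800; ⇒ 3j(6 4 4; 0 -4 4)² = 4/6435, sgn +1
B: Δ = 6!·6!·2!/15! = 1/1261260; Racah Σ t=3..5: t=3:−1/3456 t=4:+1/1728 t=5:−1/11520 = 7/34560; ⇒ 3j(6 4 4; -1 1 0)² = 7/858, sgn +1
I_A²/I_B² = (4/6435)/(7/858) = 8/105

8/105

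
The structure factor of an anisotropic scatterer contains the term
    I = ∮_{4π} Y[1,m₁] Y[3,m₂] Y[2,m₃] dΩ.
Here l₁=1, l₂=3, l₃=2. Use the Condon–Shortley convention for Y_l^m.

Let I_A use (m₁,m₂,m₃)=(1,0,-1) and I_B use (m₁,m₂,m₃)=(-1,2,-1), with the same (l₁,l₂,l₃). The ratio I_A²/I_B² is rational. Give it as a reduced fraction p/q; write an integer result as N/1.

3/10

l's match ⇒ only the (l;m) 3-j factors differ between A and B.
A: triangle coeff Δ(1,3,2) = 1/105; Σ_t [0,0]: t=0:+1/12 = 1/12; (3j)²=1/35 [(1 3 2; 1 0 -1)], sign=-1
B: triangle coeff Δ(1,3,2) = 1/105; Σ_t [2,2]: t=2:+1/12 = 1/12; (3j)²=2/21 [(1 3 2; -1 2 -1)], sign=-1
I_A²/I_B² = (1/35)/(2/21) = 3/10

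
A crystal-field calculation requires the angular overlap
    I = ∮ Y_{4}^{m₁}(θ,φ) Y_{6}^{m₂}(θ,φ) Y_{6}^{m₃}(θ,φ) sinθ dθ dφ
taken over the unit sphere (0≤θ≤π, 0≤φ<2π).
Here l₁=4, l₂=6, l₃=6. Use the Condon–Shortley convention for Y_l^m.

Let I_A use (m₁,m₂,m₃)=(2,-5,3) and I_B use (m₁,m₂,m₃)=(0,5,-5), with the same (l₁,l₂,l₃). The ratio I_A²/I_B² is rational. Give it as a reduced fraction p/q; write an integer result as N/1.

24/11

Same 4,6,6: normalisation and zero-m 3j drop out of the ratio.
A: Δ: 4! 4! 8! / 17! → 1/15315300; sum: t=0:+1/483840 t=1:−1/1451520 = 1/725760; 3j²(4 6 6; 2 -5 3) = Δ·Π!·Σ² = 24/1547  (sign -1)
B: Δ: 4! 4! 8! / 17! → 1/15315300; sum: t=3:−1/1451520 t=4:+1/2903040 = -1/2903040; 3j²(4 6 6; 0 5 -5) = Δ·Π!·Σ² = 11/1547  (sign +1)
I_A²/I_B² = (24/1547)/(11/1547) = 24/11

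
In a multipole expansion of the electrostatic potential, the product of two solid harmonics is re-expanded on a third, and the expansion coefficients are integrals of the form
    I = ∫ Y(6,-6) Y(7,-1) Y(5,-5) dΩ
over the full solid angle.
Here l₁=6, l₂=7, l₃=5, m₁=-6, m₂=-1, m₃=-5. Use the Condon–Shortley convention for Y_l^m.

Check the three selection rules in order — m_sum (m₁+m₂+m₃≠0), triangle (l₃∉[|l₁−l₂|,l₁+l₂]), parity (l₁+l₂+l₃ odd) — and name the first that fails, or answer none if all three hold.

Σmᵢ = -12  ✗
l₃∈[|l₁−l₂|,l₁+l₂]=[1,13], have l₃=5
Σlᵢ = 18 ⇒ even

m_sum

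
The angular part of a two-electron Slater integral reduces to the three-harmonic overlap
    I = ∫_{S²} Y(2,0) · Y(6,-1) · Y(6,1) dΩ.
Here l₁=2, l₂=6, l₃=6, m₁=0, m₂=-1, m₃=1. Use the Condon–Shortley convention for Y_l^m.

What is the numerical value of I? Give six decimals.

Checks pass: Σm=0; 14 even; l₃=6∈[4,8].
(2·2+1)(2·6+1)(2·6+1) = 845
Δ: 2! 2! 10! / 15! → 1/90090
sum: t=0:+1/69120 t=1:−1/14400 t=2:+1/69120 = -7/172800
3j²(2 6 6; 0 0 0) = Δ·Π!·Σ² = 14/715  (sign -1)
sum: t=0:+1/57600 t=1:−1/17280 t=2:+1/120960 = -13/403200
3j²(2 6 6; 0 -1 1) = Δ·Π!·Σ² = 13/770  (sign +1)
combine: 4πI² = 845·14/715·13/770 = 169/605
take √, sign -1: I = -0.14909419

-0.149094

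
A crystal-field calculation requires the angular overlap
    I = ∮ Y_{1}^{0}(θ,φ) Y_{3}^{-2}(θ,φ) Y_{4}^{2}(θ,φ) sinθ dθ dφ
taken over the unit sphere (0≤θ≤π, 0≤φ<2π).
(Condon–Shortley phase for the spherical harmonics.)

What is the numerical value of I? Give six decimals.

0.213244

m-sum 0 ✓  L=8 even ✓  2≤4≤4 ✓
Π(2lᵢ+1) = 3×7×9 = 189
triangle coeff Δ(1,3,4) = 1/252
Σ_t [0,0]: t=0:+1/36 = 1/36
(3j)²=4/63 [(1 3 4; 0 0 0)], sign=+1
Σ_t [0,0]: t=0:+1/120 = 1/120
(3j)²=1/21 [(1 3 4; 0 -2 2)], sign=+1
⇒ 4πI² = 4/7
I = (+1)√(4/7/(4π)) = 0.21324362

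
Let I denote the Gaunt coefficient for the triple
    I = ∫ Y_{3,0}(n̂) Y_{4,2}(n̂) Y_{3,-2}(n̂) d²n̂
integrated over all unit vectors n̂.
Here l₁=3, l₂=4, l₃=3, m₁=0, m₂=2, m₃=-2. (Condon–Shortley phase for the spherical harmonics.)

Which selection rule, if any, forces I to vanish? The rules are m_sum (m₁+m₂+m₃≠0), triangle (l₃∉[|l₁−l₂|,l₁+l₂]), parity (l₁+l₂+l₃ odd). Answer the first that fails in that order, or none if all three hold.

azimuthal sum: 0 + 2 − 2 = 0  ✓
1 ≤ 3 ≤ 7 (triangle on l)  ✓
L = 3 + 4 + 3 = 10 (even)  ✓

none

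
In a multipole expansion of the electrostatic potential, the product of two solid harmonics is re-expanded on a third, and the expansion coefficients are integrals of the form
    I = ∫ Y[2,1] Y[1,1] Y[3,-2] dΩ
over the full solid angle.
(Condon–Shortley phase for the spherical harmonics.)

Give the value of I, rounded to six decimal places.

0.261169

Rules hold: Σm=0, L=6 even, 1≤3≤3.
N = 5·3·7 = 105
Δ = 0!·4!·2!/7! = 1/105
Racah Σ t=0..0: t=0:+1/4 = 1/4
⇒ 3j(2 1 3; 0 0 0)² = 3/35, sgn -1
Racah Σ t=0..0: t=0:+1/12 = 1/12
⇒ 3j(2 1 3; 1 1 -2)² = 2/21, sgn -1
4πI² = N·(3j₀)²·(3jₘ)² = 6/7
I = +1·√(0.857143/4π) = 0.26116903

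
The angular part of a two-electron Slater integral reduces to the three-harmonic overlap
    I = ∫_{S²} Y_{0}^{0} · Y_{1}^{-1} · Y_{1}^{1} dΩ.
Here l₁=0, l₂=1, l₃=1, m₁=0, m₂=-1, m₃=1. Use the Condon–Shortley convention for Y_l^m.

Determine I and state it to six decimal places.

m-sum 0 ✓  L=2 even ✓  1≤1≤1 ✓
Π(2lᵢ+1) = 1×3×3 = 9
triangle coeff Δ(0,1,1) = 1/3
Σ_t [0,0]: t=0:+1/1 = 1/1
(3j)²=1/3 [(0 1 1; 0 0 0)], sign=-1
Σ_t [0,0]: t=0:+1/2 = 1/2
(3j)²=1/3 [(0 1 1; 0 -1 1)], sign=+1
⇒ 4πI² = 1/1
I = (-1)√(1/1/(4π)) = -0.28209479

-0.282095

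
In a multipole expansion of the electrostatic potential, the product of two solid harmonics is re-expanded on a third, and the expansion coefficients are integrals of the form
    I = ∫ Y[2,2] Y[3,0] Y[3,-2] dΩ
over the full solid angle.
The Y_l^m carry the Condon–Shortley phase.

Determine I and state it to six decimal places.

Rules hold: Σm=0, L=8 even, 1≤3≤5.
N = 5·7·7 = 245
Δ = 2!·2!·4!/9! = 1/3780
Racah Σ t=0..2: t=0:+1/24 t=1:−1/4 t=2:+1/24 = -1/6
⇒ 3j(2 3 3; 0 0 0)² = 4/105, sgn +1
Racah Σ t=0..0: t=0:+1/24 = 1/24
⇒ 3j(2 3 3; 2 0 -2)² = 1/21, sgn -1
4πI² = N·(3j₀)²·(3jₘ)² = 4/9
I = -1·√(0.444444/4π) = -0.18806319

-0.188063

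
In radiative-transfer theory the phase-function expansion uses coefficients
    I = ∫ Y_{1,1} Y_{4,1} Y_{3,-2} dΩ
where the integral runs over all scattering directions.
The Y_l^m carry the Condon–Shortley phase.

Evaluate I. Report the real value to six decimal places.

-0.106622

Rules hold: Σm=0, L=8 even, 3≤3≤5.
N = 3·9·7 = 189
Δ = 2!·0!·6!/9! = 1/252
Racah Σ t=1..1: t=1:−1/36 = -1/36
⇒ 3j(1 4 3; 0 0 0)² = 4/63, sgn +1
Racah Σ t=0..0: t=0:+1/240 = 1/240
⇒ 3j(1 4 3; 1 1 -2)² = 1/84, sgn -1
4πI² = N·(3j₀)²·(3jₘ)² = 1/7
I = -1·√(0.142857/4π) = -0.10662181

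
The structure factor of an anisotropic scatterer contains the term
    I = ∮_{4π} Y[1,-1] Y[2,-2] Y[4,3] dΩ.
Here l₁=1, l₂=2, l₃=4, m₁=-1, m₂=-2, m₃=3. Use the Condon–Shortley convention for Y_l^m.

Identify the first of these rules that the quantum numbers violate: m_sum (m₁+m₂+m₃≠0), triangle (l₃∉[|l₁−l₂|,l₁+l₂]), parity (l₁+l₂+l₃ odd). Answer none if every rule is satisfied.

triangle

Σmᵢ = 0  ✓
l₃∈[|l₁−l₂|,l₁+l₂]=[1,3], have l₃=4  ✗
Σlᵢ = 7 ⇒ odd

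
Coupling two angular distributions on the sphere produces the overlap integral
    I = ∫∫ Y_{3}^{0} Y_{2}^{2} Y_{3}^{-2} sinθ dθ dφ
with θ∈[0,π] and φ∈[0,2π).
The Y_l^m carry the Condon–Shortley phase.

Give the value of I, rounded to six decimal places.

-0.188063

Checks pass: Σm=0; 8 even; l₃=3∈[1,5].
(2·3+1)(2·2+1)(2·3+1) = 245
Δ: 2! 4! 2! / 9! → 1/3780
sum: t=0:+1/24 t=1:−1/4 t=2:+1/24 = -1/6
3j²(3 2 3; 0 0 0) = Δ·Π!·Σ² = 4/105  (sign +1)
sum: t=2:+1/24 = 1/24
3j²(3 2 3; 0 2 -2) = Δ·Π!·Σ² = 1/21  (sign -1)
combine: 4πI² = 245·4/105·1/21 = 4/9
take √, sign -1: I = -0.18806319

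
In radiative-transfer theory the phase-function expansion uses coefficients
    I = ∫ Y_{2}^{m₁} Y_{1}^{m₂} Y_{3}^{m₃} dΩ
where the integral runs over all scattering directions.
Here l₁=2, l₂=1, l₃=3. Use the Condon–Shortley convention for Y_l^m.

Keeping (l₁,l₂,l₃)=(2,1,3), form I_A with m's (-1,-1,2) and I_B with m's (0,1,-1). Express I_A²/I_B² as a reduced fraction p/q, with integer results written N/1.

5/3

l's match ⇒ only the (l;m) 3-j factors differ between A and B.
A: triangle coeff Δ(2,1,3) = 1/105; Σ_t [0,0]: t=0:+1/12 = 1/12; (3j)²=2/21 [(2 1 3; -1 -1 2)], sign=-1
B: triangle coeff Δ(2,1,3) = 1/105; Σ_t [0,0]: t=0:+1/8 = 1/8; (3j)²=2/35 [(2 1 3; 0 1 -1)], sign=+1
I_A²/I_B² = (2/21)/(2/35) = 5/3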